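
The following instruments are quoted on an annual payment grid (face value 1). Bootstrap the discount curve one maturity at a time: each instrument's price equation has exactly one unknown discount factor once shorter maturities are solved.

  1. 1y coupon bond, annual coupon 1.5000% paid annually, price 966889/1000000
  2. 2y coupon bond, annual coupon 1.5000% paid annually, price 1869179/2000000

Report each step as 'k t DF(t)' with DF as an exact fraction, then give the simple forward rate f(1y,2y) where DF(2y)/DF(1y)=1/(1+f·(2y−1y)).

step 1 [1y] bond c/1=3/200: DF=(966889/1000000 − 3/200·(0))/(1+3/200) = 4763/5000 ≈ 0.952600
step 2 [2y] bond c/1=3/200: DF=(1869179/2000000 − 3/200·(0.952600))/(1+3/200) = 9067/10000 ≈ 0.906700

1 1 4763/5000
2 2 9067/10000
f(1y,2y) = ((4763/5000)/(9067/10000) − 1)/(1) = 459/9067 ≈ 5.0623%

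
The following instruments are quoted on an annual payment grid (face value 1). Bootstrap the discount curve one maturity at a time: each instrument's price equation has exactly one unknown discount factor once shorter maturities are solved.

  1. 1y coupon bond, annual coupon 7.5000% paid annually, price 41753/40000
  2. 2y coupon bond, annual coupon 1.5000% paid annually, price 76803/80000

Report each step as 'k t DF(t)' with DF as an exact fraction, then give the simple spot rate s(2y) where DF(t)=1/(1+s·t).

step 1 [1y] bond c/1=3/40: DF=(41753/40000 − 3/40·(0))/(1+3/40) = 971/1000 ≈ 0.971000
step 2 [2y] bond c/1=3/200: DF=(76803/80000 − 3/200·(0.971000))/(1+3/200) = 1863/2000 ≈ 0.931500

1 1 971/1000
2 2 1863/2000
s(2y) = (1/(1863/2000) − 1)/(2) = 137/3726 ≈ 3.6769%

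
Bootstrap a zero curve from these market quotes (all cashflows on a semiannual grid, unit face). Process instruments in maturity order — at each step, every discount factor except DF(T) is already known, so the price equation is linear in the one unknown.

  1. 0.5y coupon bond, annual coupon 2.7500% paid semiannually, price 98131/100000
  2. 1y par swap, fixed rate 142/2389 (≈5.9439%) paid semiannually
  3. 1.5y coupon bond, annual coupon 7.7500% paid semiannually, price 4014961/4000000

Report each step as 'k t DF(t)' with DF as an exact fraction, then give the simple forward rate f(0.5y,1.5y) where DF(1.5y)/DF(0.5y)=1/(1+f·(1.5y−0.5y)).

1 1/2 121/125
2 1 1179/1250
3 3/2 179/200
f(0.5y,1.5y) = ((121/125)/(179/200) − 1)/(1) = 73/895 ≈ 8.1564%

step 1 [0.5y] bond c/2=11/800: DF=(98131/100000 − 11/800·(0))/(1+11/800) = 121/125 ≈ 0.968000
step 2 [1y] swap r/2=71/2389: DF=(1 − 71/2389·(0.968000))/(1+71/2389) = 1179/1250 ≈ 0.943200
step 3 [1.5y] bond c/2=31/800: DF=(4014961/4000000 − 31/800·(0.968000+0.943200))/(1+31/800) = 179/200 ≈ 0.895000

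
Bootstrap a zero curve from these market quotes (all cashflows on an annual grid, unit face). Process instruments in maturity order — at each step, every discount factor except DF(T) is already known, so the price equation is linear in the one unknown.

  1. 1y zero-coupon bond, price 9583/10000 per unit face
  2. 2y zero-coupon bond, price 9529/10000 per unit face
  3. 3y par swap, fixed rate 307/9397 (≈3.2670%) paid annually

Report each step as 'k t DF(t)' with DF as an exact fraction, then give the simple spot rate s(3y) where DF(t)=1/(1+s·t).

1 1 9583/10000
2 2 9529/10000
3 3 9079/10000
s(3y) = (1/(9079/10000) − 1)/(3) = 307/9079 ≈ 3.3814%

step 1 [1y] zero: DF = P = 9583/10000 ≈ 0.958300
step 2 [2y] zero: DF = P = 9529/10000 ≈ 0.952900
step 3 [3y] swap r/1=307/9397: DF=(1 − 307/9397·(0.958300+0.952900))/(1+307/9397) = 9079/10000 ≈ 0.907900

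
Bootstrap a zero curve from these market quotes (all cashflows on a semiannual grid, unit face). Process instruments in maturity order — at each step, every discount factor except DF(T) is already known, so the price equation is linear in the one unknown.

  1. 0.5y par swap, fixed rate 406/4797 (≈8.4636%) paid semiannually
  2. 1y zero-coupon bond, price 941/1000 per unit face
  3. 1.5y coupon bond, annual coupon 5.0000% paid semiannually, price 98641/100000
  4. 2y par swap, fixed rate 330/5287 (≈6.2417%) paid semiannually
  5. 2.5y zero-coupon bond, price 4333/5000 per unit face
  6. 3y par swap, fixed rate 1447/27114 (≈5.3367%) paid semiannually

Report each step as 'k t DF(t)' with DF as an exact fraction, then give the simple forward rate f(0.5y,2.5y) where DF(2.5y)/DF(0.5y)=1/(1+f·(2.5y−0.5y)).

step 1 [0.5y] swap r/2=203/4797: DF=(1 − 203/4797·(0))/(1+203/4797) = 4797/5000 ≈ 0.959400
step 2 [1y] zero: DF = P = 941/1000 ≈ 0.941000
step 3 [1.5y] bond c/2=1/40: DF=(98641/100000 − 1/40·(0.959400+0.941000))/(1+1/40) = 229/250 ≈ 0.916000
step 4 [2y] swap r/2=165/5287: DF=(1 − 165/5287·(0.959400+0.941000+0.916000))/(1+165/5287) = 1769/2000 ≈ 0.884500
step 5 [2.5y] zero: DF = P = 4333/5000 ≈ 0.866600
step 6 [3y] swap r/2=1447/54228: DF=(1 − 1447/54228·(0.959400+0.941000+0.916000+0.884500+0.866600))/(1+1447/54228) = 8553/10000 ≈ 0.855300

1 1/2 4797/5000
2 1 941/1000
3 3/2 229/250
4 2 1769/2000
5 5/2 4333/5000
6 3 8553/10000
f(0.5y,2.5y) = ((4797/5000)/(4333/5000) − 1)/(2) = 232/4333 ≈ 5.3543%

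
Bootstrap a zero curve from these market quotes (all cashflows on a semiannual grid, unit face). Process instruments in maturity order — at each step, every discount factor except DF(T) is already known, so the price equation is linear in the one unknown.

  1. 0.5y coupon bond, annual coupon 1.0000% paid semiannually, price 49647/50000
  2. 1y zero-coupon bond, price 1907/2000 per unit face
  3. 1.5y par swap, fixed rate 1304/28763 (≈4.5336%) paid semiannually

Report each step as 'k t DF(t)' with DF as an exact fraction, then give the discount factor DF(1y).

step 1 [0.5y] bond c/2=1/200: DF=(49647/50000 − 1/200·(0))/(1+1/200) = 247/250 ≈ 0.988000
step 2 [1y] zero: DF = P = 1907/2000 ≈ 0.953500
step 3 [1.5y] swap r/2=652/28763: DF=(1 − 652/28763·(0.988000+0.953500))/(1+652/28763) = 2337/2500 ≈ 0.934800

1 1/2 247/250
2 1 1907/2000
3 3/2 2337/2500
DF(1y) = 1907/2000 ≈ 0.953500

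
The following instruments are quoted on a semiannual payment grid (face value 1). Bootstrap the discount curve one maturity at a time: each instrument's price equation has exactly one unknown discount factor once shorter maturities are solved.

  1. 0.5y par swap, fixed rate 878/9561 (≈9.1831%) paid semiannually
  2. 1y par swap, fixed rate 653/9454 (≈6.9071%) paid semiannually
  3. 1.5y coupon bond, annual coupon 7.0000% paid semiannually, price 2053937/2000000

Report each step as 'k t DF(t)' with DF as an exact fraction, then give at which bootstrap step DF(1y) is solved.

1 1/2 9561/10000
2 1 9347/10000
3 3/2 9283/10000
DF(1y) is solved at step 2

step 1 [0.5y] swap r/2=439/9561: DF=(1 − 439/9561·(0))/(1+439/9561) = 9561/10000 ≈ 0.956100
step 2 [1y] swap r/2=653/18908: DF=(1 − 653/18908·(0.956100))/(1+653/18908) = 9347/10000 ≈ 0.934700
step 3 [1.5y] bond c/2=7/200: DF=(2053937/2000000 − 7/200·(0.956100+0.934700))/(1+7/200) = 9283/10000 ≈ 0.928300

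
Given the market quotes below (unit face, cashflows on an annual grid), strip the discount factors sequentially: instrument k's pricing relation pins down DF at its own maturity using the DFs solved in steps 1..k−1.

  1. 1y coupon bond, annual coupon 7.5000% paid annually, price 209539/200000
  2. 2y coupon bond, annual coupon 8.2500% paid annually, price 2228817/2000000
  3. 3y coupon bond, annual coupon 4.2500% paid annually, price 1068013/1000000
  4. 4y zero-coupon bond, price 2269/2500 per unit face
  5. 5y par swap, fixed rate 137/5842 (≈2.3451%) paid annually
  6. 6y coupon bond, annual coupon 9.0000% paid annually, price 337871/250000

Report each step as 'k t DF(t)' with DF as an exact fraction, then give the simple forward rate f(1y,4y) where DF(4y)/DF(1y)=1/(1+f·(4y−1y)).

step 1 [1y] bond c/1=3/40: DF=(209539/200000 − 3/40·(0))/(1+3/40) = 4873/5000 ≈ 0.974600
step 2 [2y] bond c/1=33/400: DF=(2228817/2000000 − 33/400·(0.974600))/(1+33/400) = 597/625 ≈ 0.955200
step 3 [3y] bond c/1=17/400: DF=(1068013/1000000 − 17/400·(0.974600+0.955200))/(1+17/400) = 4729/5000 ≈ 0.945800
step 4 [4y] zero: DF = P = 2269/2500 ≈ 0.907600
step 5 [5y] swap r/1=137/5842: DF=(1 − 137/5842·(0.974600+0.955200+0.945800+0.907600))/(1+137/5842) = 1113/1250 ≈ 0.890400
step 6 [6y] bond c/1=9/100: DF=(337871/250000 − 9/100·(0.974600+0.955200+0.945800+0.907600+0.890400))/(1+9/100) = 427/500 ≈ 0.854000

1 1 4873/5000
2 2 597/625
3 3 4729/5000
4 4 2269/2500
5 5 1113/1250
6 6 427/500
f(1y,4y) = ((4873/5000)/(2269/2500) − 1)/(3) = 335/13614 ≈ 2.4607%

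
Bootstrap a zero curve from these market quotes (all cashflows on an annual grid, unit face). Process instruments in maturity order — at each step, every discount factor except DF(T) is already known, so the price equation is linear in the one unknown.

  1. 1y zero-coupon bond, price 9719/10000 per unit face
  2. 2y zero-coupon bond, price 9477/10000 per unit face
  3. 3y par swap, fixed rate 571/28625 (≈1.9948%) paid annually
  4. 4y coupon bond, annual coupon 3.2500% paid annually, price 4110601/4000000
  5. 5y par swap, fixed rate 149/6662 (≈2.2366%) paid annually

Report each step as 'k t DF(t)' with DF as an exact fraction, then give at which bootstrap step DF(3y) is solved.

1 1 9719/10000
2 2 9477/10000
3 3 9429/10000
4 4 2263/2500
5 5 8957/10000
DF(3y) is solved at step 3

step 1 [1y] zero: DF = P = 9719/10000 ≈ 0.971900
step 2 [2y] zero: DF = P = 9477/10000 ≈ 0.947700
step 3 [3y] swap r/1=571/28625: DF=(1 − 571/28625·(0.971900+0.947700))/(1+571/28625) = 9429/10000 ≈ 0.942900
step 4 [4y] bond c/1=13/400: DF=(4110601/4000000 − 13/400·(0.971900+0.947700+0.942900))/(1+13/400) = 2263/2500 ≈ 0.905200
step 5 [5y] swap r/1=149/6662: DF=(1 − 149/6662·(0.971900+0.947700+0.942900+0.905200))/(1+149/6662) = 8957/10000 ≈ 0.895700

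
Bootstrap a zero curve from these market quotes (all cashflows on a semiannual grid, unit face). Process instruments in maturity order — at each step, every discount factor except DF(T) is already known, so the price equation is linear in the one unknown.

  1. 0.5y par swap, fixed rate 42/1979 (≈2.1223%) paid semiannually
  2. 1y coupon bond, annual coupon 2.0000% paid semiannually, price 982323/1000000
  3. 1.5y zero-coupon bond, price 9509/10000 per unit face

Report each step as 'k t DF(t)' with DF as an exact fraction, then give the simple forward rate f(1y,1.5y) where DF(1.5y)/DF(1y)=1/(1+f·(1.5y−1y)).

1 1/2 1979/2000
2 1 2407/2500
3 3/2 9509/10000
f(1y,1.5y) = ((2407/2500)/(9509/10000) − 1)/(1/2) = 238/9509 ≈ 2.5029%

step 1 [0.5y] swap r/2=21/1979: DF=(1 − 21/1979·(0))/(1+21/1979) = 1979/2000 ≈ 0.989500
step 2 [1y] bond c/2=1/100: DF=(982323/1000000 − 1/100·(0.989500))/(1+1/100) = 2407/2500 ≈ 0.962800
step 3 [1.5y] zero: DF = P = 9509/10000 ≈ 0.950900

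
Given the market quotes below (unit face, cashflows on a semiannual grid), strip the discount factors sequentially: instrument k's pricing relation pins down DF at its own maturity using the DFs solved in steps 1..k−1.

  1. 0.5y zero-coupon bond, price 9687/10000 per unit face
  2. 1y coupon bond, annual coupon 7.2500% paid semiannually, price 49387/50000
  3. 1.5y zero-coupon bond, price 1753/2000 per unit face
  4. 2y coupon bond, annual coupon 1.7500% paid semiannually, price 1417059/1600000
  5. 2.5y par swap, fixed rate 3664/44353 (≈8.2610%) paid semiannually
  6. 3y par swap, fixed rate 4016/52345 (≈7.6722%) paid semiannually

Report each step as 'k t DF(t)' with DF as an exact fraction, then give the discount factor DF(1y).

step 1 [0.5y] zero: DF = P = 9687/10000 ≈ 0.968700
step 2 [1y] bond c/2=29/800: DF=(49387/50000 − 29/800·(0.968700))/(1+29/800) = 9193/10000 ≈ 0.919300
step 3 [1.5y] zero: DF = P = 1753/2000 ≈ 0.876500
step 4 [2y] bond c/2=7/800: DF=(1417059/1600000 − 7/800·(0.968700+0.919300+0.876500))/(1+7/800) = 427/500 ≈ 0.854000
step 5 [2.5y] swap r/2=1832/44353: DF=(1 − 1832/44353·(0.968700+0.919300+0.876500+0.854000))/(1+1832/44353) = 1021/1250 ≈ 0.816800
step 6 [3y] swap r/2=2008/52345: DF=(1 − 2008/52345·(0.968700+0.919300+0.876500+0.854000+0.816800))/(1+2008/52345) = 999/1250 ≈ 0.799200

1 1/2 9687/10000
2 1 9193/10000
3 3/2 1753/2000
4 2 427/500
5 5/2 1021/1250
6 3 999/1250
DF(1y) = 9193/10000 ≈ 0.919300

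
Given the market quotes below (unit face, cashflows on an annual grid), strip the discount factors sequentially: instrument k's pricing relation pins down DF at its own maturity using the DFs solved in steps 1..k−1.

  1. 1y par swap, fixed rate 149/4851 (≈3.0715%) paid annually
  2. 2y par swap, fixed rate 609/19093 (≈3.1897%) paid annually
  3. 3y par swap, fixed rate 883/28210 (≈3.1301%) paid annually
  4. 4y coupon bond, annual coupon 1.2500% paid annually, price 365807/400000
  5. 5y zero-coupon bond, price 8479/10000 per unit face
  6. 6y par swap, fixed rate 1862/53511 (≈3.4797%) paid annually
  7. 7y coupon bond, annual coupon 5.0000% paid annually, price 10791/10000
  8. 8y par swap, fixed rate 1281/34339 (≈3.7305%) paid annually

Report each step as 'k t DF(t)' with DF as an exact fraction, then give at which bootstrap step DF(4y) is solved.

step 1 [1y] swap r/1=149/4851: DF=(1 − 149/4851·(0))/(1+149/4851) = 4851/5000 ≈ 0.970200
step 2 [2y] swap r/1=609/19093: DF=(1 − 609/19093·(0.970200))/(1+609/19093) = 9391/10000 ≈ 0.939100
step 3 [3y] swap r/1=883/28210: DF=(1 − 883/28210·(0.970200+0.939100))/(1+883/28210) = 9117/10000 ≈ 0.911700
step 4 [4y] bond c/1=1/80: DF=(365807/400000 − 1/80·(0.970200+0.939100+0.911700))/(1+1/80) = 2171/2500 ≈ 0.868400
step 5 [5y] zero: DF = P = 8479/10000 ≈ 0.847900
step 6 [6y] swap r/1=1862/53511: DF=(1 − 1862/53511·(0.970200+0.939100+0.911700+0.868400+0.847900))/(1+1862/53511) = 4069/5000 ≈ 0.813800
step 7 [7y] bond c/1=1/20: DF=(10791/10000 − 1/20·(0.970200+0.939100+0.911700+0.868400+0.847900+0.813800))/(1+1/20) = 7729/10000 ≈ 0.772900
step 8 [8y] swap r/1=1281/34339: DF=(1 − 1281/34339·(0.970200+0.939100+0.911700+0.868400+0.847900+0.813800+0.772900))/(1+1281/34339) = 3719/5000 ≈ 0.743800

1 1 4851/5000
2 2 9391/10000
3 3 9117/10000
4 4 2171/2500
5 5 8479/10000
6 6 4069/5000
7 7 7729/10000
8 8 3719/5000
DF(4y) is solved at step 4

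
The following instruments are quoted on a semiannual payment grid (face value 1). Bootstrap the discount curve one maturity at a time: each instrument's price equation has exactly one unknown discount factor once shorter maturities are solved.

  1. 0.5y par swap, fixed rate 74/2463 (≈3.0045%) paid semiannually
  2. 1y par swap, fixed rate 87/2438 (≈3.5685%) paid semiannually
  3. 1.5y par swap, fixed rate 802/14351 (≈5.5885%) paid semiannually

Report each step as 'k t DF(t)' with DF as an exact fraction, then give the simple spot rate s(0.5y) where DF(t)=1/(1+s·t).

1 1/2 2463/2500
2 1 2413/2500
3 3/2 4599/5000
s(0.5y) = (1/(2463/2500) − 1)/(1/2) = 74/2463 ≈ 3.0045%

step 1 [0.5y] swap r/2=37/2463: DF=(1 − 37/2463·(0))/(1+37/2463) = 2463/2500 ≈ 0.985200
step 2 [1y] swap r/2=87/4876: DF=(1 − 87/4876·(0.985200))/(1+87/4876) = 2413/2500 ≈ 0.965200
step 3 [1.5y] swap r/2=401/14351: DF=(1 − 401/14351·(0.985200+0.965200))/(1+401/14351) = 4599/5000 ≈ 0.919800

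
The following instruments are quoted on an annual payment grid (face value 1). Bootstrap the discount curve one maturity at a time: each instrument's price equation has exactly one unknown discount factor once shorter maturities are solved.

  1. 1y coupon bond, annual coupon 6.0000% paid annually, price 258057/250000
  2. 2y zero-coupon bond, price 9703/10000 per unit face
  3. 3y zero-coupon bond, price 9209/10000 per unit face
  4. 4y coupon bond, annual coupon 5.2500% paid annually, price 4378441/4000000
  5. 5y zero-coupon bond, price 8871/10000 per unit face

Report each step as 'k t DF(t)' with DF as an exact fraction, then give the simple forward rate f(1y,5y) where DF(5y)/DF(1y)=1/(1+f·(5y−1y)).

1 1 4869/5000
2 2 9703/10000
3 3 9209/10000
4 4 8971/10000
5 5 8871/10000
f(1y,5y) = ((4869/5000)/(8871/10000) − 1)/(4) = 289/11828 ≈ 2.4434%

step 1 [1y] bond c/1=3/50: DF=(258057/250000 − 3/50·(0))/(1+3/50) = 4869/5000 ≈ 0.973800
step 2 [2y] zero: DF = P = 9703/10000 ≈ 0.970300
step 3 [3y] zero: DF = P = 9209/10000 ≈ 0.920900
step 4 [4y] bond c/1=21/400: DF=(4378441/4000000 − 21/400·(0.973800+0.970300+0.920900))/(1+21/400) = 8971/10000 ≈ 0.897100
step 5 [5y] zero: DF = P = 8871/10000 ≈ 0.887100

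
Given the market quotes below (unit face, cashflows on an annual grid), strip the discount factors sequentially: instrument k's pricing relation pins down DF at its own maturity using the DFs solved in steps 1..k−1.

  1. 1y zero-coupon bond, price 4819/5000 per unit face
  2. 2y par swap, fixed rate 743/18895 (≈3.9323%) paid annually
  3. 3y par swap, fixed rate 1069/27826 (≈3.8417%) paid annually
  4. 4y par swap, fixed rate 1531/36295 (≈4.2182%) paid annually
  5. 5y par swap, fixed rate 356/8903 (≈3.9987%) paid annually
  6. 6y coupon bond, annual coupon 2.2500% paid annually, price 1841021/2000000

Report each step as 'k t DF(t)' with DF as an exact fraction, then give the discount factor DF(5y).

step 1 [1y] zero: DF = P = 4819/5000 ≈ 0.963800
step 2 [2y] swap r/1=743/18895: DF=(1 − 743/18895·(0.963800))/(1+743/18895) = 9257/10000 ≈ 0.925700
step 3 [3y] swap r/1=1069/27826: DF=(1 − 1069/27826·(0.963800+0.925700))/(1+1069/27826) = 8931/10000 ≈ 0.893100
step 4 [4y] swap r/1=1531/36295: DF=(1 − 1531/36295·(0.963800+0.925700+0.893100))/(1+1531/36295) = 8469/10000 ≈ 0.846900
step 5 [5y] swap r/1=356/8903: DF=(1 − 356/8903·(0.963800+0.925700+0.893100+0.846900))/(1+356/8903) = 411/500 ≈ 0.822000
step 6 [6y] bond c/1=9/400: DF=(1841021/2000000 − 9/400·(0.963800+0.925700+0.893100+0.846900+0.822000))/(1+9/400) = 8023/10000 ≈ 0.802300

1 1 4819/5000
2 2 9257/10000
3 3 8931/10000
4 4 8469/10000
5 5 411/500
6 6 8023/10000
DF(5y) = 411/500 ≈ 0.822000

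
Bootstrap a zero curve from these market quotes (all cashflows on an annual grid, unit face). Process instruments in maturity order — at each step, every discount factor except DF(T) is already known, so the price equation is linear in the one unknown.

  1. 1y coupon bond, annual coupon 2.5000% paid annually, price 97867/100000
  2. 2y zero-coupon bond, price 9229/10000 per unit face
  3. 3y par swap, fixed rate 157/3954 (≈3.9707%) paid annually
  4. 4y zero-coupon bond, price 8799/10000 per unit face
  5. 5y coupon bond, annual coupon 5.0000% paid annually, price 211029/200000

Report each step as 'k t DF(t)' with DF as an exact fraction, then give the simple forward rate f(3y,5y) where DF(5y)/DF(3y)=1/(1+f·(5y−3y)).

1 1 2387/2500
2 2 9229/10000
3 3 8901/10000
4 4 8799/10000
5 5 1039/1250
f(3y,5y) = ((8901/10000)/(1039/1250) − 1)/(2) = 589/16624 ≈ 3.5431%

step 1 [1y] bond c/1=1/40: DF=(97867/100000 − 1/40·(0))/(1+1/40) = 2387/2500 ≈ 0.954800
step 2 [2y] zero: DF = P = 9229/10000 ≈ 0.922900
step 3 [3y] swap r/1=157/3954: DF=(1 − 157/3954·(0.954800+0.922900))/(1+157/3954) = 8901/10000 ≈ 0.890100
step 4 [4y] zero: DF = P = 8799/10000 ≈ 0.879900
step 5 [5y] bond c/1=1/20: DF=(211029/200000 − 1/20·(0.954800+0.922900+0.890100+0.879900))/(1+1/20) = 1039/1250 ≈ 0.831200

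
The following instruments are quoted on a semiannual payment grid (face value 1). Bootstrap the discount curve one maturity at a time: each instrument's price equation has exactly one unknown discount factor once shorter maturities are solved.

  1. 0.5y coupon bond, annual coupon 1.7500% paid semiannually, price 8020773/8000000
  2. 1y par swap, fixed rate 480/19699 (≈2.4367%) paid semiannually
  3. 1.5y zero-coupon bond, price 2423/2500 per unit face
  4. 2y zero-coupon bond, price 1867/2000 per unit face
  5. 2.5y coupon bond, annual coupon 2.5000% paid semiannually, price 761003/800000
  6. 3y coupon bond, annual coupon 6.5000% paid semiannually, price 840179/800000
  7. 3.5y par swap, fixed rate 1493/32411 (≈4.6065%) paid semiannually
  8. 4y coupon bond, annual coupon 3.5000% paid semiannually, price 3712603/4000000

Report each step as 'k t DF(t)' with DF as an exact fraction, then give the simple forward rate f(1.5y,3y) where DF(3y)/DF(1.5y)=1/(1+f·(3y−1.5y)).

step 1 [0.5y] bond c/2=7/800: DF=(8020773/8000000 − 7/800·(0))/(1+7/800) = 9939/10000 ≈ 0.993900
step 2 [1y] swap r/2=240/19699: DF=(1 − 240/19699·(0.993900))/(1+240/19699) = 122/125 ≈ 0.976000
step 3 [1.5y] zero: DF = P = 2423/2500 ≈ 0.969200
step 4 [2y] zero: DF = P = 1867/2000 ≈ 0.933500
step 5 [2.5y] bond c/2=1/80: DF=(761003/800000 − 1/80·(0.993900+0.976000+0.969200+0.933500))/(1+1/80) = 8917/10000 ≈ 0.891700
step 6 [3y] bond c/2=13/400: DF=(840179/800000 − 13/400·(0.993900+0.976000+0.969200+0.933500+0.891700))/(1+13/400) = 542/625 ≈ 0.867200
step 7 [3.5y] swap r/2=1493/64822: DF=(1 − 1493/64822·(0.993900+0.976000+0.969200+0.933500+0.891700+0.867200))/(1+1493/64822) = 8507/10000 ≈ 0.850700
step 8 [4y] bond c/2=7/400: DF=(3712603/4000000 − 7/400·(0.993900+0.976000+0.969200+0.933500+0.891700+0.867200+0.850700))/(1+7/400) = 8007/10000 ≈ 0.800700

1 1/2 9939/10000
2 1 122/125
3 3/2 2423/2500
4 2 1867/2000
5 5/2 8917/10000
6 3 542/625
7 7/2 8507/10000
8 4 8007/10000
f(1.5y,3y) = ((2423/2500)/(542/625) − 1)/(3/2) = 85/1084 ≈ 7.8413%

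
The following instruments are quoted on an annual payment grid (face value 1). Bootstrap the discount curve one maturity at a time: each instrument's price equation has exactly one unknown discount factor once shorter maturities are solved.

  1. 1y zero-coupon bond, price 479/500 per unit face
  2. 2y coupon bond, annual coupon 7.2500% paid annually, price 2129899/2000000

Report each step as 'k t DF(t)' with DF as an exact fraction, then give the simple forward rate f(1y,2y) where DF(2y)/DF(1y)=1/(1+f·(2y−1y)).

step 1 [1y] zero: DF = P = 479/500 ≈ 0.958000
step 2 [2y] bond c/1=29/400: DF=(2129899/2000000 − 29/400·(0.958000))/(1+29/400) = 4641/5000 ≈ 0.928200

1 1 479/500
2 2 4641/5000
f(1y,2y) = ((479/500)/(4641/5000) − 1)/(1) = 149/4641 ≈ 3.2105%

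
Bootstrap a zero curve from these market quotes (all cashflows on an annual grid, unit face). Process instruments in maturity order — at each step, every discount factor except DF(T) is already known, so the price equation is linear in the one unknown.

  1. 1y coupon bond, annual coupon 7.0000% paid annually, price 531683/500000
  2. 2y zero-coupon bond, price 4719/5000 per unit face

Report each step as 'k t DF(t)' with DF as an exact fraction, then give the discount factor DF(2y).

step 1 [1y] bond c/1=7/100: DF=(531683/500000 − 7/100·(0))/(1+7/100) = 4969/5000 ≈ 0.993800
step 2 [2y] zero: DF = P = 4719/5000 ≈ 0.943800

1 1 4969/5000
2 2 4719/5000
DF(2y) = 4719/5000 ≈ 0.943800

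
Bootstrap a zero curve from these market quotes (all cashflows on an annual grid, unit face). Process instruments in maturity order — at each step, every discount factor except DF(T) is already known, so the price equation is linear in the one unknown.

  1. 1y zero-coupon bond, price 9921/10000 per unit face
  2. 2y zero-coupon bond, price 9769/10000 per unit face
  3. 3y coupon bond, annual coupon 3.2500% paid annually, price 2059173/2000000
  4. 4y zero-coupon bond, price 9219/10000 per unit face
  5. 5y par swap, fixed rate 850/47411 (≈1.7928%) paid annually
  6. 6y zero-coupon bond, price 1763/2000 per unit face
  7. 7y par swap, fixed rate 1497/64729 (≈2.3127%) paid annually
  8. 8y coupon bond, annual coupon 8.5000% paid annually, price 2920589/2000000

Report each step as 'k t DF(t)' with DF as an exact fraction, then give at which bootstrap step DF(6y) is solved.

step 1 [1y] zero: DF = P = 9921/10000 ≈ 0.992100
step 2 [2y] zero: DF = P = 9769/10000 ≈ 0.976900
step 3 [3y] bond c/1=13/400: DF=(2059173/2000000 − 13/400·(0.992100+0.976900))/(1+13/400) = 1169/1250 ≈ 0.935200
step 4 [4y] zero: DF = P = 9219/10000 ≈ 0.921900
step 5 [5y] swap r/1=850/47411: DF=(1 − 850/47411·(0.992100+0.976900+0.935200+0.921900))/(1+850/47411) = 183/200 ≈ 0.915000
step 6 [6y] zero: DF = P = 1763/2000 ≈ 0.881500
step 7 [7y] swap r/1=1497/64729: DF=(1 − 1497/64729·(0.992100+0.976900+0.935200+0.921900+0.915000+0.881500))/(1+1497/64729) = 8503/10000 ≈ 0.850300
step 8 [8y] bond c/1=17/200: DF=(2920589/2000000 − 17/200·(0.992100+0.976900+0.935200+0.921900+0.915000+0.881500+0.850300))/(1+17/200) = 2097/2500 ≈ 0.838800

1 1 9921/10000
2 2 9769/10000
3 3 1169/1250
4 4 9219/10000
5 5 183/200
6 6 1763/2000
7 7 8503/10000
8 8 2097/2500
DF(6y) is solved at step 6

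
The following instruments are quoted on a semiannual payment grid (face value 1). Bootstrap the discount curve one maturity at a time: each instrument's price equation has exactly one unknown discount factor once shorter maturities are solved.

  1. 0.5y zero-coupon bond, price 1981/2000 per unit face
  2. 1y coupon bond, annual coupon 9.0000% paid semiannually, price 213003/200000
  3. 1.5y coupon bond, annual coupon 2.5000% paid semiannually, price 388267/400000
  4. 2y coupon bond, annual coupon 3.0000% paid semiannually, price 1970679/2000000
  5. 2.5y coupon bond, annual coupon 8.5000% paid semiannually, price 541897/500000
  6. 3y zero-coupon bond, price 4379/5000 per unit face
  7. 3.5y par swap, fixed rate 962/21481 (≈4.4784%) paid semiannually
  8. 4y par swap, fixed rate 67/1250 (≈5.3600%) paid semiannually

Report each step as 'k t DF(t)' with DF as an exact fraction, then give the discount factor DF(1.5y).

step 1 [0.5y] zero: DF = P = 1981/2000 ≈ 0.990500
step 2 [1y] bond c/2=9/200: DF=(213003/200000 − 9/200·(0.990500))/(1+9/200) = 1953/2000 ≈ 0.976500
step 3 [1.5y] bond c/2=1/80: DF=(388267/400000 − 1/80·(0.990500+0.976500))/(1+1/80) = 584/625 ≈ 0.934400
step 4 [2y] bond c/2=3/200: DF=(1970679/2000000 − 3/200·(0.990500+0.976500+0.934400))/(1+3/200) = 9279/10000 ≈ 0.927900
step 5 [2.5y] bond c/2=17/400: DF=(541897/500000 − 17/400·(0.990500+0.976500+0.934400+0.927900))/(1+17/400) = 1767/2000 ≈ 0.883500
step 6 [3y] zero: DF = P = 4379/5000 ≈ 0.875800
step 7 [3.5y] swap r/2=481/21481: DF=(1 − 481/21481·(0.990500+0.976500+0.934400+0.927900+0.883500+0.875800))/(1+481/21481) = 8557/10000 ≈ 0.855700
step 8 [4y] swap r/2=67/2500: DF=(1 − 67/2500·(0.990500+0.976500+0.934400+0.927900+0.883500+0.875800+0.855700))/(1+67/2500) = 8057/10000 ≈ 0.805700

1 1/2 1981/2000
2 1 1953/2000
3 3/2 584/625
4 2 9279/10000
5 5/2 1767/2000
6 3 4379/5000
7 7/2 8557/10000
8 4 8057/10000
DF(1.5y) = 584/625 ≈ 0.934400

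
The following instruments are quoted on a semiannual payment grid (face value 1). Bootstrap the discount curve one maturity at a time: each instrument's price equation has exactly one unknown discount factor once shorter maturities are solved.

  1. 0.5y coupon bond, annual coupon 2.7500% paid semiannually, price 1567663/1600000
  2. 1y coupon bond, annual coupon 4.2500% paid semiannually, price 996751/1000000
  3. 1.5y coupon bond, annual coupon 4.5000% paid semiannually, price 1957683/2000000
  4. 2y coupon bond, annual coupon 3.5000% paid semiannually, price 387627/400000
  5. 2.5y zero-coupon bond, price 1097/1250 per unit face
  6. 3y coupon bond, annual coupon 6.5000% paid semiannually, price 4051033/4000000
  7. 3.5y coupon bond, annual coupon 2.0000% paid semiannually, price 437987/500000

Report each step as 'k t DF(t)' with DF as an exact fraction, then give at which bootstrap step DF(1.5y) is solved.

step 1 [0.5y] bond c/2=11/800: DF=(1567663/1600000 − 11/800·(0))/(1+11/800) = 1933/2000 ≈ 0.966500
step 2 [1y] bond c/2=17/800: DF=(996751/1000000 − 17/800·(0.966500))/(1+17/800) = 9559/10000 ≈ 0.955900
step 3 [1.5y] bond c/2=9/400: DF=(1957683/2000000 − 9/400·(0.966500+0.955900))/(1+9/400) = 183/200 ≈ 0.915000
step 4 [2y] bond c/2=7/400: DF=(387627/400000 − 7/400·(0.966500+0.955900+0.915000))/(1+7/400) = 2259/2500 ≈ 0.903600
step 5 [2.5y] zero: DF = P = 1097/1250 ≈ 0.877600
step 6 [3y] bond c/2=13/400: DF=(4051033/4000000 − 13/400·(0.966500+0.955900+0.915000+0.903600+0.877600))/(1+13/400) = 1671/2000 ≈ 0.835500
step 7 [3.5y] bond c/2=1/100: DF=(437987/500000 − 1/100·(0.966500+0.955900+0.915000+0.903600+0.877600+0.835500))/(1+1/100) = 8133/10000 ≈ 0.813300

1 1/2 1933/2000
2 1 9559/10000
3 3/2 183/200
4 2 2259/2500
5 5/2 1097/1250
6 3 1671/2000
7 7/2 8133/10000
DF(1.5y) is solved at step 3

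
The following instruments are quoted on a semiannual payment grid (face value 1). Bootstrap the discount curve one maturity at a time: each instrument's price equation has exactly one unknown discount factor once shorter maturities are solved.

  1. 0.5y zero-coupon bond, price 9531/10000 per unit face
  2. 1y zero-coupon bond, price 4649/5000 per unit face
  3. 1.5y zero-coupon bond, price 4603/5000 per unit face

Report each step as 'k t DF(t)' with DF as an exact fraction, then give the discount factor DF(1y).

1 1/2 9531/10000
2 1 4649/5000
3 3/2 4603/5000
DF(1y) = 4649/5000 ≈ 0.929800

step 1 [0.5y] zero: DF = P = 9531/10000 ≈ 0.953100
step 2 [1y] zero: DF = P = 4649/5000 ≈ 0.929800
step 3 [1.5y] zero: DF = P = 4603/5000 ≈ 0.920600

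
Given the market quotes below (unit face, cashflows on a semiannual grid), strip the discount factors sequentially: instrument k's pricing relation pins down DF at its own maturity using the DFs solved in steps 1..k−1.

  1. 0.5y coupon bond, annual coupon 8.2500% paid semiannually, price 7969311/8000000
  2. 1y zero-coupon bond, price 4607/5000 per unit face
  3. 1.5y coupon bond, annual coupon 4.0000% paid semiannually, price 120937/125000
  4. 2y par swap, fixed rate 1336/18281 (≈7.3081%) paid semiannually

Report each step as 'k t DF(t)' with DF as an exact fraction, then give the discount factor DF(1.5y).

1 1/2 9567/10000
2 1 4607/5000
3 3/2 9117/10000
4 2 1083/1250
DF(1.5y) = 9117/10000 ≈ 0.911700

step 1 [0.5y] bond c/2=33/800: DF=(7969311/8000000 − 33/800·(0))/(1+33/800) = 9567/10000 ≈ 0.956700
step 2 [1y] zero: DF = P = 4607/5000 ≈ 0.921400
step 3 [1.5y] bond c/2=1/50: DF=(120937/125000 − 1/50·(0.956700+0.921400))/(1+1/50) = 9117/10000 ≈ 0.911700
step 4 [2y] swap r/2=668/18281: DF=(1 − 668/18281·(0.956700+0.921400+0.911700))/(1+668/18281) = 1083/1250 ≈ 0.866400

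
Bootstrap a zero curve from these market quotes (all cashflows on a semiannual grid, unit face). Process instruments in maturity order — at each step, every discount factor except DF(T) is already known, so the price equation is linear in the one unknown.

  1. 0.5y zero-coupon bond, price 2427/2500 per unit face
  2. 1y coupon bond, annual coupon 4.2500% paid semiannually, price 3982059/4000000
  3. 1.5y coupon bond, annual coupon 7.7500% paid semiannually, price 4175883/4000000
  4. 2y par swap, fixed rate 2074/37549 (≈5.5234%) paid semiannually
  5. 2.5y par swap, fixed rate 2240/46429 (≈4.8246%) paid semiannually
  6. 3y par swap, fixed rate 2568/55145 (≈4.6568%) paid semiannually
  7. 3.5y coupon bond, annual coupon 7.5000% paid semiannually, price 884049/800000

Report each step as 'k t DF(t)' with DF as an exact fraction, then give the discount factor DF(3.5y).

step 1 [0.5y] zero: DF = P = 2427/2500 ≈ 0.970800
step 2 [1y] bond c/2=17/800: DF=(3982059/4000000 − 17/800·(0.970800))/(1+17/800) = 4773/5000 ≈ 0.954600
step 3 [1.5y] bond c/2=31/800: DF=(4175883/4000000 − 31/800·(0.970800+0.954600))/(1+31/800) = 2333/2500 ≈ 0.933200
step 4 [2y] swap r/2=1037/37549: DF=(1 − 1037/37549·(0.970800+0.954600+0.933200))/(1+1037/37549) = 8963/10000 ≈ 0.896300
step 5 [2.5y] swap r/2=1120/46429: DF=(1 − 1120/46429·(0.970800+0.954600+0.933200+0.896300))/(1+1120/46429) = 111/125 ≈ 0.888000
step 6 [3y] swap r/2=1284/55145: DF=(1 − 1284/55145·(0.970800+0.954600+0.933200+0.896300+0.888000))/(1+1284/55145) = 2179/2500 ≈ 0.871600
step 7 [3.5y] bond c/2=3/80: DF=(884049/800000 − 3/80·(0.970800+0.954600+0.933200+0.896300+0.888000+0.871600))/(1+3/80) = 4329/5000 ≈ 0.865800

1 1/2 2427/2500
2 1 4773/5000
3 3/2 2333/2500
4 2 8963/10000
5 5/2 111/125
6 3 2179/2500
7 7/2 4329/5000
DF(3.5y) = 4329/5000 ≈ 0.865800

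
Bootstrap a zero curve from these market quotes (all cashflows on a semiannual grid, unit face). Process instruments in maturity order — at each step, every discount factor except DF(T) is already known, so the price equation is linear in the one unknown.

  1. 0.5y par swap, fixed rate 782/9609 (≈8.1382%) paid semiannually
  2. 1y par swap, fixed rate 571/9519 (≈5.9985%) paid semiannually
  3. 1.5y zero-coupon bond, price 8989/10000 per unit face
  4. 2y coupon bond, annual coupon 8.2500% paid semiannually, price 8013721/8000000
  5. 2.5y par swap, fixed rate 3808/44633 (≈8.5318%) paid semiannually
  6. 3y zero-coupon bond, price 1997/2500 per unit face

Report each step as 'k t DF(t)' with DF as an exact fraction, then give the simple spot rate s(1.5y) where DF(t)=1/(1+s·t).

1 1/2 9609/10000
2 1 9429/10000
3 3/2 8989/10000
4 2 851/1000
5 5/2 506/625
6 3 1997/2500
s(1.5y) = (1/(8989/10000) − 1)/(3/2) = 674/8989 ≈ 7.4981%

step 1 [0.5y] swap r/2=391/9609: DF=(1 − 391/9609·(0))/(1+391/9609) = 9609/10000 ≈ 0.960900
step 2 [1y] swap r/2=571/19038: DF=(1 − 571/19038·(0.960900))/(1+571/19038) = 9429/10000 ≈ 0.942900
step 3 [1.5y] zero: DF = P = 8989/10000 ≈ 0.898900
step 4 [2y] bond c/2=33/800: DF=(8013721/8000000 − 33/800·(0.960900+0.942900+0.898900))/(1+33/800) = 851/1000 ≈ 0.851000
step 5 [2.5y] swap r/2=1904/44633: DF=(1 − 1904/44633·(0.960900+0.942900+0.898900+0.851000))/(1+1904/44633) = 506/625 ≈ 0.809600
step 6 [3y] zero: DF = P = 1997/2500 ≈ 0.798800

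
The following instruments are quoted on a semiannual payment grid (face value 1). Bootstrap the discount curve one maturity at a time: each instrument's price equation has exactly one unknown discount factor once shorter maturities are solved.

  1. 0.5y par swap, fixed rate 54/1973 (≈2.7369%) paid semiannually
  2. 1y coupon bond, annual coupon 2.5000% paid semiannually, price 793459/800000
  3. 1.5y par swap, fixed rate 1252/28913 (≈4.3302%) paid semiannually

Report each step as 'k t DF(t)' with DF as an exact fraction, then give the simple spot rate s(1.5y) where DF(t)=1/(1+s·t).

1 1/2 1973/2000
2 1 4837/5000
3 3/2 4687/5000
s(1.5y) = (1/(4687/5000) − 1)/(3/2) = 626/14061 ≈ 4.4520%

step 1 [0.5y] swap r/2=27/1973: DF=(1 − 27/1973·(0))/(1+27/1973) = 1973/2000 ≈ 0.986500
step 2 [1y] bond c/2=1/80: DF=(793459/800000 − 1/80·(0.986500))/(1+1/80) = 4837/5000 ≈ 0.967400
step 3 [1.5y] swap r/2=626/28913: DF=(1 − 626/28913·(0.986500+0.967400))/(1+626/28913) = 4687/5000 ≈ 0.937400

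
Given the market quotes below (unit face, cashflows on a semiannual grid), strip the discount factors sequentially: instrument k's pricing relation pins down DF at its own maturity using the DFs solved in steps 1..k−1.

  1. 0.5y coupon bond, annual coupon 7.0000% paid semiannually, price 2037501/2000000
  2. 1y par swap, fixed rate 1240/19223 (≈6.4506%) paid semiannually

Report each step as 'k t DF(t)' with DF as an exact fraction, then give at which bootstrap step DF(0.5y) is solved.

step 1 [0.5y] bond c/2=7/200: DF=(2037501/2000000 − 7/200·(0))/(1+7/200) = 9843/10000 ≈ 0.984300
step 2 [1y] swap r/2=620/19223: DF=(1 − 620/19223·(0.984300))/(1+620/19223) = 469/500 ≈ 0.938000

1 1/2 9843/10000
2 1 469/500
DF(0.5y) is solved at step 1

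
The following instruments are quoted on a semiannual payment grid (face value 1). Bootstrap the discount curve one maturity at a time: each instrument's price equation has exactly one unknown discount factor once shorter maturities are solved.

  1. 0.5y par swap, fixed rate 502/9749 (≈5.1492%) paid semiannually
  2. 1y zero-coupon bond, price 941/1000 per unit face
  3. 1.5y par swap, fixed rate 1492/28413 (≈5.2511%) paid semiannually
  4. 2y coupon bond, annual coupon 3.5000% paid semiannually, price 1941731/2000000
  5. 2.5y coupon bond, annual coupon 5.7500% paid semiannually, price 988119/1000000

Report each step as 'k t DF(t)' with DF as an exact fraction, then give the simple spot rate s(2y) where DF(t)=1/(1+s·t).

1 1/2 9749/10000
2 1 941/1000
3 3/2 4627/5000
4 2 9053/10000
5 5/2 4279/5000
s(2y) = (1/(9053/10000) − 1)/(2) = 947/18106 ≈ 5.2303%

step 1 [0.5y] swap r/2=251/9749: DF=(1 − 251/9749·(0))/(1+251/9749) = 9749/10000 ≈ 0.974900
step 2 [1y] zero: DF = P = 941/1000 ≈ 0.941000
step 3 [1.5y] swap r/2=746/28413: DF=(1 − 746/28413·(0.974900+0.941000))/(1+746/28413) = 4627/5000 ≈ 0.925400
step 4 [2y] bond c/2=7/400: DF=(1941731/2000000 − 7/400·(0.974900+0.941000+0.925400))/(1+7/400) = 9053/10000 ≈ 0.905300
step 5 [2.5y] bond c/2=23/800: DF=(988119/1000000 − 23/800·(0.974900+0.941000+0.925400+0.905300))/(1+23/800) = 4279/5000 ≈ 0.855800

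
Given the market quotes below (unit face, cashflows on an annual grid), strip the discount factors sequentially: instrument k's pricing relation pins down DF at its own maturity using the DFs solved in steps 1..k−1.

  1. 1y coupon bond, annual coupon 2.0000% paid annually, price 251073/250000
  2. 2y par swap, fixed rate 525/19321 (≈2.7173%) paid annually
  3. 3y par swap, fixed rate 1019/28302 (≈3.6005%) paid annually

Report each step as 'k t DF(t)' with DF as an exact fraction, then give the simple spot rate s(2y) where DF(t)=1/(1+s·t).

step 1 [1y] bond c/1=1/50: DF=(251073/250000 − 1/50·(0))/(1+1/50) = 4923/5000 ≈ 0.984600
step 2 [2y] swap r/1=525/19321: DF=(1 − 525/19321·(0.984600))/(1+525/19321) = 379/400 ≈ 0.947500
step 3 [3y] swap r/1=1019/28302: DF=(1 − 1019/28302·(0.984600+0.947500))/(1+1019/28302) = 8981/10000 ≈ 0.898100

1 1 4923/5000
2 2 379/400
3 3 8981/10000
s(2y) = (1/(379/400) − 1)/(2) = 21/758 ≈ 2.7704%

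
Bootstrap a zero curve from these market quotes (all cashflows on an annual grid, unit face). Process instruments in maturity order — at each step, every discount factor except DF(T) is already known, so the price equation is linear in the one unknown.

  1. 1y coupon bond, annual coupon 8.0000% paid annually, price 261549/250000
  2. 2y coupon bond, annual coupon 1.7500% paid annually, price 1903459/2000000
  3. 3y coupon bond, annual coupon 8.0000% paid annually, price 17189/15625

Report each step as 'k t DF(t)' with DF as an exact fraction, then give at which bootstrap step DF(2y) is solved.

1 1 9687/10000
2 2 9187/10000
3 3 2197/2500
DF(2y) is solved at step 2

step 1 [1y] bond c/1=2/25: DF=(261549/250000 − 2/25·(0))/(1+2/25) = 9687/10000 ≈ 0.968700
step 2 [2y] bond c/1=7/400: DF=(1903459/2000000 − 7/400·(0.968700))/(1+7/400) = 9187/10000 ≈ 0.918700
step 3 [3y] bond c/1=2/25: DF=(17189/15625 − 2/25·(0.968700+0.918700))/(1+2/25) = 2197/2500 ≈ 0.878800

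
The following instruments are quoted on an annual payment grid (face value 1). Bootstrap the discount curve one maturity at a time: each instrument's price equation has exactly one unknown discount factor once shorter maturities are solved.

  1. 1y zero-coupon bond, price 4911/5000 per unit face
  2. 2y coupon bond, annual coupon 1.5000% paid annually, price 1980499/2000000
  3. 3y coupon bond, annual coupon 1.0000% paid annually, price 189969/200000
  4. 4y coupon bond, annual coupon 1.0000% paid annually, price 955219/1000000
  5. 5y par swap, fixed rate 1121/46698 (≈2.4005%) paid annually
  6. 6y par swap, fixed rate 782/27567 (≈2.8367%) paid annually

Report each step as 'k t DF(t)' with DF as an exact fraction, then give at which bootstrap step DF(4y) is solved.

1 1 4911/5000
2 2 9611/10000
3 3 2303/2500
4 4 4587/5000
5 5 8879/10000
6 6 2109/2500
DF(4y) is solved at step 4

step 1 [1y] zero: DF = P = 4911/5000 ≈ 0.982200
step 2 [2y] bond c/1=3/200: DF=(1980499/2000000 − 3/200·(0.982200))/(1+3/200) = 9611/10000 ≈ 0.961100
step 3 [3y] bond c/1=1/100: DF=(189969/200000 − 1/100·(0.982200+0.961100))/(1+1/100) = 2303/2500 ≈ 0.921200
step 4 [4y] bond c/1=1/100: DF=(955219/1000000 − 1/100·(0.982200+0.961100+0.921200))/(1+1/100) = 4587/5000 ≈ 0.917400
step 5 [5y] swap r/1=1121/46698: DF=(1 − 1121/46698·(0.982200+0.961100+0.921200+0.917400))/(1+1121/46698) = 8879/10000 ≈ 0.887900
step 6 [6y] swap r/1=782/27567: DF=(1 − 782/27567·(0.982200+0.961100+0.921200+0.917400+0.887900))/(1+782/27567) = 2109/2500 ≈ 0.843600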